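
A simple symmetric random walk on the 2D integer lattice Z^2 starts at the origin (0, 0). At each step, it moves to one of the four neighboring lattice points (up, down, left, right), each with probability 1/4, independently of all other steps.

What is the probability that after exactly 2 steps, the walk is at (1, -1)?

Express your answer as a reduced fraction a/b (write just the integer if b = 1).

Answer: 1/8

Derivation:
Let h be the number of horizontal steps (so 2-h are vertical). To end at (1,-1) need (h+1)/2 right-steps and ((2-h)-1)/2 up-steps.
Sum over h with 1 ≤ h ≤ 1, h ≡ 1 (mod 2), 2-h ≡ 1 (mod 2):
h=1: C(2,1)·C(1,1)·C(1,0) = 2·1·1 = 2
Total favorable: 2
Total paths: 4^2 = 16
P = 2/16 = 1/8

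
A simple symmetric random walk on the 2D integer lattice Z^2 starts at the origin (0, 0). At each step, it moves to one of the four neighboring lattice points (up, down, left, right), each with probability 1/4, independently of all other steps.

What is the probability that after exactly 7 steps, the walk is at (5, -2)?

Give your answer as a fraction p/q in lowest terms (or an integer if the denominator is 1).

Answer: 21/16384

Derivation:
Let h be the number of horizontal steps (so 7-h are vertical). To end at (5,-2) need (h+5)/2 right-steps and ((7-h)-2)/2 up-steps.
Sum over h with 5 ≤ h ≤ 5, h ≡ 1 (mod 2), 7-h ≡ 0 (mod 2):
h=5: C(7,5)·C(5,5)·C(2,0) = 21·1·1 = 21
Total favorable: 21
Total paths: 4^7 = 16384
P = 21/16384 = 21/16384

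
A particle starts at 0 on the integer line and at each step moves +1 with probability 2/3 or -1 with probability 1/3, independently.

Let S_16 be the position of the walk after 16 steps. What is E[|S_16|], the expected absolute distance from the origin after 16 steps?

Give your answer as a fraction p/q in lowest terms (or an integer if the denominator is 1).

Answer: 80595056/14348907

Derivation:
S_16 takes values m ≡ 0 (mod 2) with |m| ≤ 16; P(S_16=m) = C(16,(16+m)/2) · (2/3)^((16+m)/2) · (1/3)^((16-m)/2).
Distribution: P(S=-16)=1/43046721, P(S=-14)=32/43046721, P(S=-12)=160/14348907, P(S=-10)=4480/43046721, P(S=-8)=29120/43046721, P(S=-6)=46592/14348907, P(S=-4)=512512/43046721, P(S=-2)=1464320/43046721, P(S=0)=366080/4782969, P(S=2)=5857280/43046721, P(S=4)=8200192/43046721, P(S=6)=2981888/14348907, P(S=8)=7454720/43046721, P(S=10)=4587520/43046721, P(S=12)=655360/14348907, P(S=14)=524288/43046721, P(S=16)=65536/43046721
E[|S_16|] = Σ_m |m|·P(S_16=m) = 80595056/14348907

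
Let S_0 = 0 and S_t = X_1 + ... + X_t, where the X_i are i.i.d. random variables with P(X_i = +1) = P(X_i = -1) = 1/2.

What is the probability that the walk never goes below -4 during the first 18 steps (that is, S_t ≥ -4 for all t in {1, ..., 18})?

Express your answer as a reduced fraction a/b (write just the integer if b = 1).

Let f(t,s) = #length-t paths at position s with S_1..S_t all ≥ -4.
f(t,s) = f(t-1,s-1) + f(t-1,s+1) for s ≥ -4; f(t,s) = 0 for s < -4.
t=0: f(0,0)=1
t=1: f(1,-1)=1 f(1,1)=1
t=2: f(2,-2)=1 f(2,0)=2 f(2,2)=1
t=3: f(3,-3)=1 f(3,-1)=3 f(3,1)=3 f(3,3)=1
t=4: f(4,-4)=1 f(4,-2)=4 f(4,0)=6 f(4,2)=4 f(4,4)=1
t=5: f(5,-3)=5 f(5,-1)=10 f(5,1)=10 f(5,3)=5 f(5,5)=1
t=6: f(6,-4)=5 f(6,-2)=15 f(6,0)=20 f(6,2)=15 f(6,4)=6 f(6,6)=1
t=7: f(7,-3)=20 f(7,-1)=35 f(7,1)=35 f(7,3)=21 f(7,5)=7 f(7,7)=1
t=8: f(8,-4)=20 f(8,-2)=55 f(8,0)=70 f(8,2)=56 f(8,4)=28 f(8,6)=8 f(8,8)=1
t=9: f(9,-3)=75 f(9,-1)=125 f(9,1)=126 f(9,3)=84 f(9,5)=36 f(9,7)=9 f(9,9)=1
t=10: f(10,-4)=75 f(10,-2)=200 f(10,0)=251 f(10,2)=210 f(10,4)=120 f(10,6)=45 f(10,8)=10 f(10,10)=1
t=11: f(11,-3)=275 f(11,-1)=451 f(11,1)=461 f(11,3)=330 f(11,5)=165 f(11,7)=55 f(11,9)=11 f(11,11)=1
t=12: f(12,-4)=275 f(12,-2)=726 f(12,0)=912 f(12,2)=791 f(12,4)=495 f(12,6)=220 f(12,8)=66 f(12,10)=12 f(12,12)=1
t=13: f(13,-3)=1001 f(13,-1)=1638 f(13,1)=1703 f(13,3)=1286 f(13,5)=715 f(13,7)=286 f(13,9)=78 f(13,11)=13 f(13,13)=1
t=14: f(14,-4)=1001 f(14,-2)=2639 f(14,0)=3341 f(14,2)=2989 f(14,4)=2001 f(14,6)=1001 f(14,8)=364 f(14,10)=91 f(14,12)=14 f(14,14)=1
t=15: f(15,-3)=3640 f(15,-1)=5980 f(15,1)=6330 f(15,3)=4990 f(15,5)=3002 f(15,7)=1365 f(15,9)=455 f(15,11)=105 f(15,13)=15 f(15,15)=1
t=16: f(16,-4)=3640 f(16,-2)=9620 f(16,0)=12310 f(16,2)=11320 f(16,4)=7992 f(16,6)=4367 f(16,8)=1820 f(16,10)=560 f(16,12)=120 f(16,14)=16 f(16,16)=1
t=17: f(17,-3)=13260 f(17,-1)=21930 f(17,1)=23630 f(17,3)=19312 f(17,5)=12359 f(17,7)=6187 f(17,9)=2380 f(17,11)=680 f(17,13)=136 f(17,15)=17 f(17,17)=1
t=18: f(18,-4)=13260 f(18,-2)=35190 f(18,0)=45560 f(18,2)=42942 f(18,4)=31671 f(18,6)=18546 f(18,8)=8567 f(18,10)=3060 f(18,12)=816 f(18,14)=153 f(18,16)=18 f(18,18)=1
Σ_s f(18,s) = 199784
P = 199784/262144 = 24973/32768

Answer: 24973/32768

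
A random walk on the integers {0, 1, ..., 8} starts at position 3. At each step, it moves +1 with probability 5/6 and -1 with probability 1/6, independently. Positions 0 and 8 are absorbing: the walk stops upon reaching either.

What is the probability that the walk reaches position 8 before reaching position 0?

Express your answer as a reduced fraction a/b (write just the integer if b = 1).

Biased walk: p = 5/6, q = 1/6, r = q/p = 1/5
Gambler's ruin: P(hit 8 before 0 | start at 3) = (1 - r^a)/(1 - r^N)
r^3 = 1/125; r^8 = 1/390625
P = (1 - 1/125) / (1 - 1/390625) = 124/125 / 390624/390625 = 96875/97656

Answer: 96875/97656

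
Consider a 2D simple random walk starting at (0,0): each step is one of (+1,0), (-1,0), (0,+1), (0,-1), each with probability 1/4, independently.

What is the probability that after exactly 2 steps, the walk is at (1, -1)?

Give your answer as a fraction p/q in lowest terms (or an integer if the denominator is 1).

Let h be the number of horizontal steps (so 2-h are vertical). To end at (1,-1) need (h+1)/2 right-steps and ((2-h)-1)/2 up-steps.
Sum over h with 1 ≤ h ≤ 1, h ≡ 1 (mod 2), 2-h ≡ 1 (mod 2):
h=1: C(2,1)·C(1,1)·C(1,0) = 2·1·1 = 2
Total favorable: 2
Total paths: 4^2 = 16
P = 2/16 = 1/8

Answer: 1/8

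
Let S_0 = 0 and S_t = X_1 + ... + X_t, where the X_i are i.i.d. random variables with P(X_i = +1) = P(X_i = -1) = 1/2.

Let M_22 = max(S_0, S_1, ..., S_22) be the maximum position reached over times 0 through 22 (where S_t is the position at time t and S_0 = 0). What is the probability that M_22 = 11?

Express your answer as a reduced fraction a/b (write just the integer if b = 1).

Answer: 13167/2097152

Derivation:
Let M_22 = max(S_0,...,S_22). Use the reflection principle: for j ≥ 1, #{paths with M_22 ≥ j} = #{S_22 ≥ j} + #{S_22 ≥ j+1}.
By reflection, #{M_22 ≥ 11} = #{S_22 ≥ 11} + #{S_22 ≥ 12} = 35443 + 35443 = 70886.
#{M_22 ≥ 12} = #{S_22 ≥ 12} + #{S_22 ≥ 13} = 35443 + 9109 = 44552.
#{M_22 = 11} = 70886 - 44552 = 26334.
P(M_22 = 11) = 26334/4194304 = 13167/2097152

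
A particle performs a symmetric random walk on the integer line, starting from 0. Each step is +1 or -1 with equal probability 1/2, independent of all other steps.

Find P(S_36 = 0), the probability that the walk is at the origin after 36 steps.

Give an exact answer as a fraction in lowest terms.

Answer: 2268783825/17179869184

Derivation:
To return to 0 after 36 steps: need exactly 18 steps of +1 and 18 of -1.
Favorable paths: C(36,18) = 9075135300
Total paths: 2^36 = 68719476736
P = 9075135300/68719476736 = 2268783825/17179869184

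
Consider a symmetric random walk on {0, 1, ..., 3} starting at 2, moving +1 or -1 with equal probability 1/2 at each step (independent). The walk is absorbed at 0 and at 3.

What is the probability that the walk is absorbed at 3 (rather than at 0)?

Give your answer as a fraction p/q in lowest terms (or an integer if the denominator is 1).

Symmetric walk (p = 1/2): the harmonic-function argument gives P(hit 3 before 0 | start at 2) = a/N.
P = 2/3 = 2/3

Answer: 2/3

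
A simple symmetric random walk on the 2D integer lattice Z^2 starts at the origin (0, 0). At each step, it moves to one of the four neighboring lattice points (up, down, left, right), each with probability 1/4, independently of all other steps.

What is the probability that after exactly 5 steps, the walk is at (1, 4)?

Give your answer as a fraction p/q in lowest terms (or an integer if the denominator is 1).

Let h be the number of horizontal steps (so 5-h are vertical). To end at (1,4) need (h+1)/2 right-steps and ((5-h)+4)/2 up-steps.
Sum over h with 1 ≤ h ≤ 1, h ≡ 1 (mod 2), 5-h ≡ 0 (mod 2):
h=1: C(5,1)·C(1,1)·C(4,4) = 5·1·1 = 5
Total favorable: 5
Total paths: 4^5 = 1024
P = 5/1024 = 5/1024

Answer: 5/1024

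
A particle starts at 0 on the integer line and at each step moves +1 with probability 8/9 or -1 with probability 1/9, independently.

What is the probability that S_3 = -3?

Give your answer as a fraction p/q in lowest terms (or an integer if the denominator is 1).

Answer: 1/729

Derivation:
To reach position -3 after 3 steps: need 0 steps of +1 and 3 steps of -1.
Number of such sequences: C(3,0) = 1
Each has probability (8/9)^0 · (1/9)^3 = 1/729
P = 1 · 1/729 = 1/729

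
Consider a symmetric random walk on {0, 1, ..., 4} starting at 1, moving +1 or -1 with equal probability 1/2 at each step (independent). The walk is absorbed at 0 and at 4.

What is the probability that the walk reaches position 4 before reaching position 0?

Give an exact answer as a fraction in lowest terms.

Answer: 1/4

Derivation:
Symmetric walk (p = 1/2): the harmonic-function argument gives P(hit 4 before 0 | start at 1) = a/N.
P = 1/4 = 1/4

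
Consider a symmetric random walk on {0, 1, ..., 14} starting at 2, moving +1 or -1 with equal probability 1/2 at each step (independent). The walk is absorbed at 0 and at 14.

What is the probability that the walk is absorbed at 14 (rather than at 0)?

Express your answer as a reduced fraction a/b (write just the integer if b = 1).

Answer: 1/7

Derivation:
Symmetric walk (p = 1/2): the harmonic-function argument gives P(hit 14 before 0 | start at 2) = a/N.
P = 2/14 = 1/7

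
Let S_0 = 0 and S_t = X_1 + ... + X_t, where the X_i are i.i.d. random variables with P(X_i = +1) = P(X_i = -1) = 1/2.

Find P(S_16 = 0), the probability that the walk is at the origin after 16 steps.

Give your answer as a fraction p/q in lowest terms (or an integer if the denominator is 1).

To return to 0 after 16 steps: need exactly 8 steps of +1 and 8 of -1.
Favorable paths: C(16,8) = 12870
Total paths: 2^16 = 65536
P = 12870/65536 = 6435/32768

Answer: 6435/32768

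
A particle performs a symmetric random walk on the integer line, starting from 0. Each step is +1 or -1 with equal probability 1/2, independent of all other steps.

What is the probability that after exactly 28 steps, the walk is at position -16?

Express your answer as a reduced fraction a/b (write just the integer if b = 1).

To reach position -16 after 28 steps: need 6 steps of +1 and 22 of -1.
Favorable paths: C(28,6) = 376740
Total paths: 2^28 = 268435456
P = 376740/268435456 = 94185/67108864

Answer: 94185/67108864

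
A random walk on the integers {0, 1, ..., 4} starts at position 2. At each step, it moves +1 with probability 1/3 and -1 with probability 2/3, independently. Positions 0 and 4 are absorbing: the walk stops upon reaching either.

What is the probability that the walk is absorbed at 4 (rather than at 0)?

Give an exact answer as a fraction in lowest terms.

Answer: 1/5

Derivation:
Biased walk: p = 1/3, q = 2/3, r = q/p = 2
Gambler's ruin: P(hit 4 before 0 | start at 2) = (1 - r^a)/(1 - r^N)
r^2 = 4; r^4 = 16
P = (1 - 4) / (1 - 16) = -3 / -15 = 1/5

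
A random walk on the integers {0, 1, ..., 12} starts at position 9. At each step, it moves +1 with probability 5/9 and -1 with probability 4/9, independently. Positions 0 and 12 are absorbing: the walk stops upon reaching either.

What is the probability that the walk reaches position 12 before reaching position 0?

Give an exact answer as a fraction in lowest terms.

Biased walk: p = 5/9, q = 4/9, r = q/p = 4/5
Gambler's ruin: P(hit 12 before 0 | start at 9) = (1 - r^a)/(1 - r^N)
r^9 = 262144/1953125; r^12 = 16777216/244140625
P = (1 - 262144/1953125) / (1 - 16777216/244140625) = 1690981/1953125 / 227363409/244140625 = 3465125/3727269

Answer: 3465125/3727269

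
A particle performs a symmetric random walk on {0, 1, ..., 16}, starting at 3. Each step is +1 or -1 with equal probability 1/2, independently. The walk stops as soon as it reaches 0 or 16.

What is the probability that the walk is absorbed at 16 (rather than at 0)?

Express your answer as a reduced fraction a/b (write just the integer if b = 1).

Answer: 3/16

Derivation:
Symmetric walk (p = 1/2): the harmonic-function argument gives P(hit 16 before 0 | start at 3) = a/N.
P = 3/16 = 3/16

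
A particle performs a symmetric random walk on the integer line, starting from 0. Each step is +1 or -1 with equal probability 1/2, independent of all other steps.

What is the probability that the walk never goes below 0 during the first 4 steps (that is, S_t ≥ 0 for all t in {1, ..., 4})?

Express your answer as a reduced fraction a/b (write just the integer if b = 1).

Answer: 3/8

Derivation:
Let f(t,s) = #length-t paths at position s with S_1..S_t all ≥ 0.
f(t,s) = f(t-1,s-1) + f(t-1,s+1) for s ≥ 0; f(t,s) = 0 for s < 0.
t=0: f(0,0)=1
t=1: f(1,1)=1
t=2: f(2,0)=1 f(2,2)=1
t=3: f(3,1)=2 f(3,3)=1
t=4: f(4,0)=2 f(4,2)=3 f(4,4)=1
Σ_s f(4,s) = 6
P = 6/16 = 3/8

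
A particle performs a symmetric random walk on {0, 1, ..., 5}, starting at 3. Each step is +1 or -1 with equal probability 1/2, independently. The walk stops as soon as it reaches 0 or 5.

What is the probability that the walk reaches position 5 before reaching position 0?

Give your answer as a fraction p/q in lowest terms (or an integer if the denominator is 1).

Answer: 3/5

Derivation:
Symmetric walk (p = 1/2): the harmonic-function argument gives P(hit 5 before 0 | start at 3) = a/N.
P = 3/5 = 3/5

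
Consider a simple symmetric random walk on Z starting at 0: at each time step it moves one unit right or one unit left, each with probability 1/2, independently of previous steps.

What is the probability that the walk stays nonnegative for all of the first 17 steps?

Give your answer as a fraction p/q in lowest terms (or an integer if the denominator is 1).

Answer: 12155/65536

Derivation:
Let f(t,s) = #length-t paths at position s with S_1..S_t all ≥ 0.
f(t,s) = f(t-1,s-1) + f(t-1,s+1) for s ≥ 0; f(t,s) = 0 for s < 0.
t=0: f(0,0)=1
t=1: f(1,1)=1
t=2: f(2,0)=1 f(2,2)=1
t=3: f(3,1)=2 f(3,3)=1
t=4: f(4,0)=2 f(4,2)=3 f(4,4)=1
t=5: f(5,1)=5 f(5,3)=4 f(5,5)=1
t=6: f(6,0)=5 f(6,2)=9 f(6,4)=5 f(6,6)=1
t=7: f(7,1)=14 f(7,3)=14 f(7,5)=6 f(7,7)=1
t=8: f(8,0)=14 f(8,2)=28 f(8,4)=20 f(8,6)=7 f(8,8)=1
t=9: f(9,1)=42 f(9,3)=48 f(9,5)=27 f(9,7)=8 f(9,9)=1
t=10: f(10,0)=42 f(10,2)=90 f(10,4)=75 f(10,6)=35 f(10,8)=9 f(10,10)=1
t=11: f(11,1)=132 f(11,3)=165 f(11,5)=110 f(11,7)=44 f(11,9)=10 f(11,11)=1
t=12: f(12,0)=132 f(12,2)=297 f(12,4)=275 f(12,6)=154 f(12,8)=54 f(12,10)=11 f(12,12)=1
t=13: f(13,1)=429 f(13,3)=572 f(13,5)=429 f(13,7)=208 f(13,9)=65 f(13,11)=12 f(13,13)=1
t=14: f(14,0)=429 f(14,2)=1001 f(14,4)=1001 f(14,6)=637 f(14,8)=273 f(14,10)=77 f(14,12)=13 f(14,14)=1
t=15: f(15,1)=1430 f(15,3)=2002 f(15,5)=1638 f(15,7)=910 f(15,9)=350 f(15,11)=90 f(15,13)=14 f(15,15)=1
t=16: f(16,0)=1430 f(16,2)=3432 f(16,4)=3640 f(16,6)=2548 f(16,8)=1260 f(16,10)=440 f(16,12)=104 f(16,14)=15 f(16,16)=1
t=17: f(17,1)=4862 f(17,3)=7072 f(17,5)=6188 f(17,7)=3808 f(17,9)=1700 f(17,11)=544 f(17,13)=119 f(17,15)=16 f(17,17)=1
Σ_s f(17,s) = 24310
P = 24310/131072 = 12155/65536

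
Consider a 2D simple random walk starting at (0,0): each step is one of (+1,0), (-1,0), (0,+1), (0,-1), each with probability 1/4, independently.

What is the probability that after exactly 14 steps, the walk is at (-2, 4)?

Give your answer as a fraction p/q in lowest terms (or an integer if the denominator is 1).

Let h be the number of horizontal steps (so 14-h are vertical). To end at (-2,4) need (h-2)/2 right-steps and ((14-h)+4)/2 up-steps.
Sum over h with 2 ≤ h ≤ 10, h ≡ 0 (mod 2), 14-h ≡ 0 (mod 2):
h=2: C(14,2)·C(2,0)·C(12,8) = 91·1·495 = 45045
h=4: C(14,4)·C(4,1)·C(10,7) = 1001·4·120 = 480480
h=6: C(14,6)·C(6,2)·C(8,6) = 3003·15·28 = 1261260
h=8: C(14,8)·C(8,3)·C(6,5) = 3003·56·6 = 1009008
h=10: C(14,10)·C(10,4)·C(4,4) = 1001·210·1 = 210210
Total favorable: 3006003
Total paths: 4^14 = 268435456
P = 3006003/268435456 = 3006003/268435456

Answer: 3006003/268435456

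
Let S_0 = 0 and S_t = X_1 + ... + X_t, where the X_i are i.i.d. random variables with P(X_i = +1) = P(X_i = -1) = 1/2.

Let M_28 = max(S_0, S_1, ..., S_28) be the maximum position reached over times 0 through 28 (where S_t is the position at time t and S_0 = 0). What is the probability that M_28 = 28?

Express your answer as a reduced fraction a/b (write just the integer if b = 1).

Let M_28 = max(S_0,...,S_28). Use the reflection principle: for j ≥ 1, #{paths with M_28 ≥ j} = #{S_28 ≥ j} + #{S_28 ≥ j+1}.
By reflection, #{M_28 ≥ 28} = #{S_28 ≥ 28} + #{S_28 ≥ 29} = 1 + 0 = 1.
#{M_28 ≥ 29} = #{S_28 ≥ 29} + #{S_28 ≥ 30} = 0 + 0 = 0.
#{M_28 = 28} = 1 - 0 = 1.
P(M_28 = 28) = 1/268435456 = 1/268435456

Answer: 1/268435456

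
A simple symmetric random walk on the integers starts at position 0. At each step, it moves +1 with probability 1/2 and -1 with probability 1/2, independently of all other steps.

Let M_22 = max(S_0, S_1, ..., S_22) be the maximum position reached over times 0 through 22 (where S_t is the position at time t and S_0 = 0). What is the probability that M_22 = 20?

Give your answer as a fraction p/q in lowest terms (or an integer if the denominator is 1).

Let M_22 = max(S_0,...,S_22). Use the reflection principle: for j ≥ 1, #{paths with M_22 ≥ j} = #{S_22 ≥ j} + #{S_22 ≥ j+1}.
By reflection, #{M_22 ≥ 20} = #{S_22 ≥ 20} + #{S_22 ≥ 21} = 23 + 1 = 24.
#{M_22 ≥ 21} = #{S_22 ≥ 21} + #{S_22 ≥ 22} = 1 + 1 = 2.
#{M_22 = 20} = 24 - 2 = 22.
P(M_22 = 20) = 22/4194304 = 11/2097152

Answer: 11/2097152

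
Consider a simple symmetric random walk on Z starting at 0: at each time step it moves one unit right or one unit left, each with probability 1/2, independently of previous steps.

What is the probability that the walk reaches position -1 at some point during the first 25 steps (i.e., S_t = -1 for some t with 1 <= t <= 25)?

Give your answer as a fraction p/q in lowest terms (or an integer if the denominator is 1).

Count via complement. Let g(t,s) = #length-t paths at position s with S_1..S_t all ≠ -1.
g(t,s) = g(t-1,s-1) + g(t-1,s+1) for s ≠ -1; g(t,-1) = 0.
t=0: g(0,0)=1
t=1: g(1,1)=1
t=2: g(2,0)=1 g(2,2)=1
t=3: g(3,1)=2 g(3,3)=1
t=4: g(4,0)=2 g(4,2)=3 g(4,4)=1
t=5: g(5,1)=5 g(5,3)=4 g(5,5)=1
t=6: g(6,0)=5 g(6,2)=9 g(6,4)=5 g(6,6)=1
t=7: g(7,1)=14 g(7,3)=14 g(7,5)=6 g(7,7)=1
t=8: g(8,0)=14 g(8,2)=28 g(8,4)=20 g(8,6)=7 g(8,8)=1
t=9: g(9,1)=42 g(9,3)=48 g(9,5)=27 g(9,7)=8 g(9,9)=1
t=10: g(10,0)=42 g(10,2)=90 g(10,4)=75 g(10,6)=35 g(10,8)=9 g(10,10)=1
t=11: g(11,1)=132 g(11,3)=165 g(11,5)=110 g(11,7)=44 g(11,9)=10 g(11,11)=1
t=12: g(12,0)=132 g(12,2)=297 g(12,4)=275 g(12,6)=154 g(12,8)=54 g(12,10)=11 g(12,12)=1
t=13: g(13,1)=429 g(13,3)=572 g(13,5)=429 g(13,7)=208 g(13,9)=65 g(13,11)=12 g(13,13)=1
t=14: g(14,0)=429 g(14,2)=1001 g(14,4)=1001 g(14,6)=637 g(14,8)=273 g(14,10)=77 g(14,12)=13 g(14,14)=1
t=15: g(15,1)=1430 g(15,3)=2002 g(15,5)=1638 g(15,7)=910 g(15,9)=350 g(15,11)=90 g(15,13)=14 g(15,15)=1
t=16: g(16,0)=1430 g(16,2)=3432 g(16,4)=3640 g(16,6)=2548 g(16,8)=1260 g(16,10)=440 g(16,12)=104 g(16,14)=15 g(16,16)=1
t=17: g(17,1)=4862 g(17,3)=7072 g(17,5)=6188 g(17,7)=3808 g(17,9)=1700 g(17,11)=544 g(17,13)=119 g(17,15)=16 g(17,17)=1
t=18: g(18,0)=4862 g(18,2)=11934 g(18,4)=13260 g(18,6)=9996 g(18,8)=5508 g(18,10)=2244 g(18,12)=663 g(18,14)=135 g(18,16)=17 g(18,18)=1
t=19: g(19,1)=16796 g(19,3)=25194 g(19,5)=23256 g(19,7)=15504 g(19,9)=7752 g(19,11)=2907 g(19,13)=798 g(19,15)=152 g(19,17)=18 g(19,19)=1
t=20: g(20,0)=16796 g(20,2)=41990 g(20,4)=48450 g(20,6)=38760 g(20,8)=23256 g(20,10)=10659 g(20,12)=3705 g(20,14)=950 g(20,16)=170 g(20,18)=19 g(20,20)=1
t=21: g(21,1)=58786 g(21,3)=90440 g(21,5)=87210 g(21,7)=62016 g(21,9)=33915 g(21,11)=14364 g(21,13)=4655 g(21,15)=1120 g(21,17)=189 g(21,19)=20 g(21,21)=1
t=22: g(22,0)=58786 g(22,2)=149226 g(22,4)=177650 g(22,6)=149226 g(22,8)=95931 g(22,10)=48279 g(22,12)=19019 g(22,14)=5775 g(22,16)=1309 g(22,18)=209 g(22,20)=21 g(22,22)=1
t=23: g(23,1)=208012 g(23,3)=326876 g(23,5)=326876 g(23,7)=245157 g(23,9)=144210 g(23,11)=67298 g(23,13)=24794 g(23,15)=7084 g(23,17)=1518 g(23,19)=230 g(23,21)=22 g(23,23)=1
t=24: g(24,0)=208012 g(24,2)=534888 g(24,4)=653752 g(24,6)=572033 g(24,8)=389367 g(24,10)=211508 g(24,12)=92092 g(24,14)=31878 g(24,16)=8602 g(24,18)=1748 g(24,20)=252 g(24,22)=23 g(24,24)=1
t=25: g(25,1)=742900 g(25,3)=1188640 g(25,5)=1225785 g(25,7)=961400 g(25,9)=600875 g(25,11)=303600 g(25,13)=123970 g(25,15)=40480 g(25,17)=10350 g(25,19)=2000 g(25,21)=275 g(25,23)=24 g(25,25)=1
Paths never hitting -1: Σ_s g(25,s) = 5200300
Paths hitting -1: 2^25 - 5200300 = 28354132
P = 28354132/33554432 = 7088533/8388608

Answer: 7088533/8388608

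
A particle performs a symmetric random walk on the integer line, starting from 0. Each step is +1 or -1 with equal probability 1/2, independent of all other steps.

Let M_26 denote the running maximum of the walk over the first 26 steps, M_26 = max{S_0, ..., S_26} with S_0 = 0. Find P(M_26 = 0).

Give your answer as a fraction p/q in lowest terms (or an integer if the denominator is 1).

Answer: 1300075/8388608

Derivation:
Let M_26 = max(S_0,...,S_26). Use the reflection principle: for j ≥ 1, #{paths with M_26 ≥ j} = #{S_26 ≥ j} + #{S_26 ≥ j+1}.
P(M_26 ≥ 0) = 1 since S_0 = 0, so #{M_26 ≥ 0} = 67108864.
#{M_26 ≥ 1} = #{S_26 ≥ 1} + #{S_26 ≥ 2} = 28354132 + 28354132 = 56708264.
#{M_26 = 0} = 67108864 - 56708264 = 10400600.
P(M_26 = 0) = 10400600/67108864 = 1300075/8388608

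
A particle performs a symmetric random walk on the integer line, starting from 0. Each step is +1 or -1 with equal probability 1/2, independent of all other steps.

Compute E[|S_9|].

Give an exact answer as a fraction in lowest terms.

Answer: 315/128

Derivation:
S_9 takes values m ≡ 1 (mod 2) with |m| ≤ 9; P(S_9=m) = C(9,(9+m)/2)/2^9.
Total paths: 2^9 = 512
Distribution: P(S=-9)=1/512, P(S=-7)=9/512, P(S=-5)=36/512, P(S=-3)=84/512, P(S=-1)=126/512, P(S=1)=126/512, P(S=3)=84/512, P(S=5)=36/512, P(S=7)=9/512, P(S=9)=1/512
E[|S_9|] = Σ_m |m|·P(S_9=m) = 1260/512 = 315/128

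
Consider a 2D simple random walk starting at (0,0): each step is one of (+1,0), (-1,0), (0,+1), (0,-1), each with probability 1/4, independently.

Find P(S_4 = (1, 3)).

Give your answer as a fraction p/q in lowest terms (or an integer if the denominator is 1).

Let h be the number of horizontal steps (so 4-h are vertical). To end at (1,3) need (h+1)/2 right-steps and ((4-h)+3)/2 up-steps.
Sum over h with 1 ≤ h ≤ 1, h ≡ 1 (mod 2), 4-h ≡ 1 (mod 2):
h=1: C(4,1)·C(1,1)·C(3,3) = 4·1·1 = 4
Total favorable: 4
Total paths: 4^4 = 256
P = 4/256 = 1/64

Answer: 1/64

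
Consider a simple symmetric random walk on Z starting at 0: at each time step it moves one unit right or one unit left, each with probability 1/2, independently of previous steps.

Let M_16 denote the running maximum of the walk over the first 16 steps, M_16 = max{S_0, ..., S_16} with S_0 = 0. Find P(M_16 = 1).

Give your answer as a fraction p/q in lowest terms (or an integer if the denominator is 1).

Answer: 715/4096

Derivation:
Let M_16 = max(S_0,...,S_16). Use the reflection principle: for j ≥ 1, #{paths with M_16 ≥ j} = #{S_16 ≥ j} + #{S_16 ≥ j+1}.
By reflection, #{M_16 ≥ 1} = #{S_16 ≥ 1} + #{S_16 ≥ 2} = 26333 + 26333 = 52666.
#{M_16 ≥ 2} = #{S_16 ≥ 2} + #{S_16 ≥ 3} = 26333 + 14893 = 41226.
#{M_16 = 1} = 52666 - 41226 = 11440.
P(M_16 = 1) = 11440/65536 = 715/4096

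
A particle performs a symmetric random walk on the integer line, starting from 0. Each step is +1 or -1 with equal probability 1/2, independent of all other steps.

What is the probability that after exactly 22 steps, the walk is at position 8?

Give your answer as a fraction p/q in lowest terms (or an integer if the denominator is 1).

To reach position 8 after 22 steps: need 15 steps of +1 and 7 of -1.
Favorable paths: C(22,15) = 170544
Total paths: 2^22 = 4194304
P = 170544/4194304 = 10659/262144

Answer: 10659/262144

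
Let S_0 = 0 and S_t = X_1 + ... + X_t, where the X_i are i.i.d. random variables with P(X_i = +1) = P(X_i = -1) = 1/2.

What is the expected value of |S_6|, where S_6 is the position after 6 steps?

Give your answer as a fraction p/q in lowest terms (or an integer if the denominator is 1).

S_6 takes values m ≡ 0 (mod 2) with |m| ≤ 6; P(S_6=m) = C(6,(6+m)/2)/2^6.
Total paths: 2^6 = 64
Distribution: P(S=-6)=1/64, P(S=-4)=6/64, P(S=-2)=15/64, P(S=0)=20/64, P(S=2)=15/64, P(S=4)=6/64, P(S=6)=1/64
E[|S_6|] = Σ_m |m|·P(S_6=m) = 120/64 = 15/8

Answer: 15/8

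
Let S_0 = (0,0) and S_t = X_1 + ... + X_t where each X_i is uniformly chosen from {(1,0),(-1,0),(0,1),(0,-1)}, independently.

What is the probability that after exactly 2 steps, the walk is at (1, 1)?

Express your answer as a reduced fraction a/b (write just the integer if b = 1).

Let h be the number of horizontal steps (so 2-h are vertical). To end at (1,1) need (h+1)/2 right-steps and ((2-h)+1)/2 up-steps.
Sum over h with 1 ≤ h ≤ 1, h ≡ 1 (mod 2), 2-h ≡ 1 (mod 2):
h=1: C(2,1)·C(1,1)·C(1,1) = 2·1·1 = 2
Total favorable: 2
Total paths: 4^2 = 16
P = 2/16 = 1/8

Answer: 1/8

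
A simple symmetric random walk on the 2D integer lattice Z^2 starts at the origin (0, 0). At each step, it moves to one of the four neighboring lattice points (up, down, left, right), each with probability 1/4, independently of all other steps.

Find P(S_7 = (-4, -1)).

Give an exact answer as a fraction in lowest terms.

Let h be the number of horizontal steps (so 7-h are vertical). To end at (-4,-1) need (h-4)/2 right-steps and ((7-h)-1)/2 up-steps.
Sum over h with 4 ≤ h ≤ 6, h ≡ 0 (mod 2), 7-h ≡ 1 (mod 2):
h=4: C(7,4)·C(4,0)·C(3,1) = 35·1·3 = 105
h=6: C(7,6)·C(6,1)·C(1,0) = 7·6·1 = 42
Total favorable: 147
Total paths: 4^7 = 16384
P = 147/16384 = 147/16384

Answer: 147/16384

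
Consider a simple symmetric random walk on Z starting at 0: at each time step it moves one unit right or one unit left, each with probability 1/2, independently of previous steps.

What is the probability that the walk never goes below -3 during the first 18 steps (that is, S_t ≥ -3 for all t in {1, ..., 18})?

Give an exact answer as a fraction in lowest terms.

Answer: 20995/32768

Derivation:
Let f(t,s) = #length-t paths at position s with S_1..S_t all ≥ -3.
f(t,s) = f(t-1,s-1) + f(t-1,s+1) for s ≥ -3; f(t,s) = 0 for s < -3.
t=0: f(0,0)=1
t=1: f(1,-1)=1 f(1,1)=1
t=2: f(2,-2)=1 f(2,0)=2 f(2,2)=1
t=3: f(3,-3)=1 f(3,-1)=3 f(3,1)=3 f(3,3)=1
t=4: f(4,-2)=4 f(4,0)=6 f(4,2)=4 f(4,4)=1
t=5: f(5,-3)=4 f(5,-1)=10 f(5,1)=10 f(5,3)=5 f(5,5)=1
t=6: f(6,-2)=14 f(6,0)=20 f(6,2)=15 f(6,4)=6 f(6,6)=1
t=7: f(7,-3)=14 f(7,-1)=34 f(7,1)=35 f(7,3)=21 f(7,5)=7 f(7,7)=1
t=8: f(8,-2)=48 f(8,0)=69 f(8,2)=56 f(8,4)=28 f(8,6)=8 f(8,8)=1
t=9: f(9,-3)=48 f(9,-1)=117 f(9,1)=125 f(9,3)=84 f(9,5)=36 f(9,7)=9 f(9,9)=1
t=10: f(10,-2)=165 f(10,0)=242 f(10,2)=209 f(10,4)=120 f(10,6)=45 f(10,8)=10 f(10,10)=1
t=11: f(11,-3)=165 f(11,-1)=407 f(11,1)=451 f(11,3)=329 f(11,5)=165 f(11,7)=55 f(11,9)=11 f(11,11)=1
t=12: f(12,-2)=572 f(12,0)=858 f(12,2)=780 f(12,4)=494 f(12,6)=220 f(12,8)=66 f(12,10)=12 f(12,12)=1
t=13: f(13,-3)=572 f(13,-1)=1430 f(13,1)=1638 f(13,3)=1274 f(13,5)=714 f(13,7)=286 f(13,9)=78 f(13,11)=13 f(13,13)=1
t=14: f(14,-2)=2002 f(14,0)=3068 f(14,2)=2912 f(14,4)=1988 f(14,6)=1000 f(14,8)=364 f(14,10)=91 f(14,12)=14 f(14,14)=1
t=15: f(15,-3)=2002 f(15,-1)=5070 f(15,1)=5980 f(15,3)=4900 f(15,5)=2988 f(15,7)=1364 f(15,9)=455 f(15,11)=105 f(15,13)=15 f(15,15)=1
t=16: f(16,-2)=7072 f(16,0)=11050 f(16,2)=10880 f(16,4)=7888 f(16,6)=4352 f(16,8)=1819 f(16,10)=560 f(16,12)=120 f(16,14)=16 f(16,16)=1
t=17: f(17,-3)=7072 f(17,-1)=18122 f(17,1)=21930 f(17,3)=18768 f(17,5)=12240 f(17,7)=6171 f(17,9)=2379 f(17,11)=680 f(17,13)=136 f(17,15)=17 f(17,17)=1
t=18: f(18,-2)=25194 f(18,0)=40052 f(18,2)=40698 f(18,4)=31008 f(18,6)=18411 f(18,8)=8550 f(18,10)=3059 f(18,12)=816 f(18,14)=153 f(18,16)=18 f(18,18)=1
Σ_s f(18,s) = 167960
P = 167960/262144 = 20995/32768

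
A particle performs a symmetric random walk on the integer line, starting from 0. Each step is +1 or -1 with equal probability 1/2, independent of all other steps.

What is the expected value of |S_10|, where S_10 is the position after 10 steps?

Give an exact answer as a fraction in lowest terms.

S_10 takes values m ≡ 0 (mod 2) with |m| ≤ 10; P(S_10=m) = C(10,(10+m)/2)/2^10.
Total paths: 2^10 = 1024
Distribution: P(S=-10)=1/1024, P(S=-8)=10/1024, P(S=-6)=45/1024, P(S=-4)=120/1024, P(S=-2)=210/1024, P(S=0)=252/1024, P(S=2)=210/1024, P(S=4)=120/1024, P(S=6)=45/1024, P(S=8)=10/1024, P(S=10)=1/1024
E[|S_10|] = Σ_m |m|·P(S_10=m) = 2520/1024 = 315/128

Answer: 315/128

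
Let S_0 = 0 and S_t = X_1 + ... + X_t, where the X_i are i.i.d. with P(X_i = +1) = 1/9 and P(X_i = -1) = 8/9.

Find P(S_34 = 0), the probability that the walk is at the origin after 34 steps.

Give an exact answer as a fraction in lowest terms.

Answer: 194622742644842068705280/10301051460877537453973547267843

Derivation:
To be at 0 after 34 steps: need exactly 17 steps of +1 and 17 of -1.
Number of such sequences: C(34,17) = 2333606220
Each has probability (1/9)^17 · (8/9)^17 = 2251799813685248/278128389443693511257285776231761
P = 2333606220 · 2251799813685248/278128389443693511257285776231761 = 194622742644842068705280/10301051460877537453973547267843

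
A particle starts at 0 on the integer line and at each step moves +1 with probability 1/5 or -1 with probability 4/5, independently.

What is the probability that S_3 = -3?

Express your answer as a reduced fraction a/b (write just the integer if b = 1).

To reach position -3 after 3 steps: need 0 steps of +1 and 3 steps of -1.
Number of such sequences: C(3,0) = 1
Each has probability (1/5)^0 · (4/5)^3 = 64/125
P = 1 · 64/125 = 64/125

Answer: 64/125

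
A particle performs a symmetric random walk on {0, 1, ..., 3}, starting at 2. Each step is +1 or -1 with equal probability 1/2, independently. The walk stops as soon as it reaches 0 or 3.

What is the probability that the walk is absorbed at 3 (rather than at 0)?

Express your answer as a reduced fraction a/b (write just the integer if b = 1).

Symmetric walk (p = 1/2): the harmonic-function argument gives P(hit 3 before 0 | start at 2) = a/N.
P = 2/3 = 2/3

Answer: 2/3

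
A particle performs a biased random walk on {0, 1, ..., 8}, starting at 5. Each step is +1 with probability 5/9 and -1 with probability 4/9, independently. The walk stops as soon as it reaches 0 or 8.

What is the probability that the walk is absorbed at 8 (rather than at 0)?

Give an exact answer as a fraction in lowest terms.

Biased walk: p = 5/9, q = 4/9, r = q/p = 4/5
Gambler's ruin: P(hit 8 before 0 | start at 5) = (1 - r^a)/(1 - r^N)
r^5 = 1024/3125; r^8 = 65536/390625
P = (1 - 1024/3125) / (1 - 65536/390625) = 2101/3125 / 325089/390625 = 262625/325089

Answer: 262625/325089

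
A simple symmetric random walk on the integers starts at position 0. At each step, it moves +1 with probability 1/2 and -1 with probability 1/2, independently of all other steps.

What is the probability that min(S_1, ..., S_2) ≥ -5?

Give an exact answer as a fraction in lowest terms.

Answer: 1

Derivation:
Let f(t,s) = #length-t paths at position s with S_1..S_t all ≥ -5.
f(t,s) = f(t-1,s-1) + f(t-1,s+1) for s ≥ -5; f(t,s) = 0 for s < -5.
t=0: f(0,0)=1
t=1: f(1,-1)=1 f(1,1)=1
t=2: f(2,-2)=1 f(2,0)=2 f(2,2)=1
Σ_s f(2,s) = 4
P = 4/4 = 1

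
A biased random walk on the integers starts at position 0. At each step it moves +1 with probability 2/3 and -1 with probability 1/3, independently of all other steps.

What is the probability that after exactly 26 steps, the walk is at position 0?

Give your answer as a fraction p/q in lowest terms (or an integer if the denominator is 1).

Answer: 85201715200/2541865828329

Derivation:
To be at 0 after 26 steps: need exactly 13 steps of +1 and 13 of -1.
Number of such sequences: C(26,13) = 10400600
Each has probability (2/3)^13 · (1/3)^13 = 8192/2541865828329
P = 10400600 · 8192/2541865828329 = 85201715200/2541865828329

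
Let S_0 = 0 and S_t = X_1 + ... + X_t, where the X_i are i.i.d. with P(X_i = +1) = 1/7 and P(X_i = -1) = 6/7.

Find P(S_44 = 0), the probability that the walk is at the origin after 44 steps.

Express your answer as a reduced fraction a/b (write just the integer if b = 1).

To be at 0 after 44 steps: need exactly 22 steps of +1 and 22 of -1.
Number of such sequences: C(44,22) = 2104098963720
Each has probability (1/7)^22 · (6/7)^22 = 131621703842267136/15286700631942576193765185769276826401
P = 2104098963720 · 131621703842267136/15286700631942576193765185769276826401 = 276945090657575023193012305920/15286700631942576193765185769276826401

Answer: 276945090657575023193012305920/15286700631942576193765185769276826401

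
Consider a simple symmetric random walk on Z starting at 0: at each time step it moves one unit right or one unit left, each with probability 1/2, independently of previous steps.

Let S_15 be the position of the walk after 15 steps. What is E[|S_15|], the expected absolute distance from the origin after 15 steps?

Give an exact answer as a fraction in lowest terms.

Answer: 6435/2048

Derivation:
S_15 takes values m ≡ 1 (mod 2) with |m| ≤ 15; P(S_15=m) = C(15,(15+m)/2)/2^15.
Total paths: 2^15 = 32768
Distribution: P(S=-15)=1/32768, P(S=-13)=15/32768, P(S=-11)=105/32768, P(S=-9)=455/32768, P(S=-7)=1365/32768, P(S=-5)=3003/32768, P(S=-3)=5005/32768, P(S=-1)=6435/32768, P(S=1)=6435/32768, P(S=3)=5005/32768, P(S=5)=3003/32768, P(S=7)=1365/32768, P(S=9)=455/32768, P(S=11)=105/32768, P(S=13)=15/32768, P(S=15)=1/32768
E[|S_15|] = Σ_m |m|·P(S_15=m) = 102960/32768 = 6435/2048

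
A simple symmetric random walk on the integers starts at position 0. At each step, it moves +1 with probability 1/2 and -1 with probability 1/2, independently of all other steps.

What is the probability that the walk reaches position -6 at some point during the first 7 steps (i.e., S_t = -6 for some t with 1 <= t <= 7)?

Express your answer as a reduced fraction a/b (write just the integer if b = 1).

Answer: 1/64

Derivation:
Count via complement. Let g(t,s) = #length-t paths at position s with S_1..S_t all ≠ -6.
g(t,s) = g(t-1,s-1) + g(t-1,s+1) for s ≠ -6; g(t,-6) = 0.
t=0: g(0,0)=1
t=1: g(1,-1)=1 g(1,1)=1
t=2: g(2,-2)=1 g(2,0)=2 g(2,2)=1
t=3: g(3,-3)=1 g(3,-1)=3 g(3,1)=3 g(3,3)=1
t=4: g(4,-4)=1 g(4,-2)=4 g(4,0)=6 g(4,2)=4 g(4,4)=1
t=5: g(5,-5)=1 g(5,-3)=5 g(5,-1)=10 g(5,1)=10 g(5,3)=5 g(5,5)=1
t=6: g(6,-4)=6 g(6,-2)=15 g(6,0)=20 g(6,2)=15 g(6,4)=6 g(6,6)=1
t=7: g(7,-5)=6 g(7,-3)=21 g(7,-1)=35 g(7,1)=35 g(7,3)=21 g(7,5)=7 g(7,7)=1
Paths never hitting -6: Σ_s g(7,s) = 126
Paths hitting -6: 2^7 - 126 = 2
P = 2/128 = 1/64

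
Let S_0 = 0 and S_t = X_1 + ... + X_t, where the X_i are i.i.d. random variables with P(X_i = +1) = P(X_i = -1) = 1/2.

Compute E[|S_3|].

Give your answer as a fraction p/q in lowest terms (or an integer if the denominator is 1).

Answer: 3/2

Derivation:
S_3 takes values m ≡ 1 (mod 2) with |m| ≤ 3; P(S_3=m) = C(3,(3+m)/2)/2^3.
Total paths: 2^3 = 8
Distribution: P(S=-3)=1/8, P(S=-1)=3/8, P(S=1)=3/8, P(S=3)=1/8
E[|S_3|] = Σ_m |m|·P(S_3=m) = 12/8 = 3/2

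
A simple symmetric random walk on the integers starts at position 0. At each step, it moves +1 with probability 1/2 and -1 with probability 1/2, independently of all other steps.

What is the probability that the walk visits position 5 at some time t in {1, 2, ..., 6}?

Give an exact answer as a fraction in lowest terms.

Answer: 1/32

Derivation:
Count via complement. Let g(t,s) = #length-t paths at position s with S_1..S_t all ≠ 5.
g(t,s) = g(t-1,s-1) + g(t-1,s+1) for s ≠ 5; g(t,5) = 0.
t=0: g(0,0)=1
t=1: g(1,-1)=1 g(1,1)=1
t=2: g(2,-2)=1 g(2,0)=2 g(2,2)=1
t=3: g(3,-3)=1 g(3,-1)=3 g(3,1)=3 g(3,3)=1
t=4: g(4,-4)=1 g(4,-2)=4 g(4,0)=6 g(4,2)=4 g(4,4)=1
t=5: g(5,-5)=1 g(5,-3)=5 g(5,-1)=10 g(5,1)=10 g(5,3)=5
t=6: g(6,-6)=1 g(6,-4)=6 g(6,-2)=15 g(6,0)=20 g(6,2)=15 g(6,4)=5
Paths never hitting 5: Σ_s g(6,s) = 62
Paths hitting 5: 2^6 - 62 = 2
P = 2/64 = 1/32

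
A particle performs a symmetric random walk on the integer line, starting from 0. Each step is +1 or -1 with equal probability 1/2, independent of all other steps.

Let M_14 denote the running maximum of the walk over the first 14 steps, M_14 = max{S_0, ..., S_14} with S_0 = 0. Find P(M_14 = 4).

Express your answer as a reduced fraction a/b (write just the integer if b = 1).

Answer: 1001/8192

Derivation:
Let M_14 = max(S_0,...,S_14). Use the reflection principle: for j ≥ 1, #{paths with M_14 ≥ j} = #{S_14 ≥ j} + #{S_14 ≥ j+1}.
By reflection, #{M_14 ≥ 4} = #{S_14 ≥ 4} + #{S_14 ≥ 5} = 3473 + 1471 = 4944.
#{M_14 ≥ 5} = #{S_14 ≥ 5} + #{S_14 ≥ 6} = 1471 + 1471 = 2942.
#{M_14 = 4} = 4944 - 2942 = 2002.
P(M_14 = 4) = 2002/16384 = 1001/8192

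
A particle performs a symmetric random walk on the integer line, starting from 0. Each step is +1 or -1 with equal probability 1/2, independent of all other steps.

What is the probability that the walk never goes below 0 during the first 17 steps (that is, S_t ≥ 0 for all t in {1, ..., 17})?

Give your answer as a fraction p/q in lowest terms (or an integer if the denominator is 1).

Answer: 12155/65536

Derivation:
Let f(t,s) = #length-t paths at position s with S_1..S_t all ≥ 0.
f(t,s) = f(t-1,s-1) + f(t-1,s+1) for s ≥ 0; f(t,s) = 0 for s < 0.
t=0: f(0,0)=1
t=1: f(1,1)=1
t=2: f(2,0)=1 f(2,2)=1
t=3: f(3,1)=2 f(3,3)=1
t=4: f(4,0)=2 f(4,2)=3 f(4,4)=1
t=5: f(5,1)=5 f(5,3)=4 f(5,5)=1
t=6: f(6,0)=5 f(6,2)=9 f(6,4)=5 f(6,6)=1
t=7: f(7,1)=14 f(7,3)=14 f(7,5)=6 f(7,7)=1
t=8: f(8,0)=14 f(8,2)=28 f(8,4)=20 f(8,6)=7 f(8,8)=1
t=9: f(9,1)=42 f(9,3)=48 f(9,5)=27 f(9,7)=8 f(9,9)=1
t=10: f(10,0)=42 f(10,2)=90 f(10,4)=75 f(10,6)=35 f(10,8)=9 f(10,10)=1
t=11: f(11,1)=132 f(11,3)=165 f(11,5)=110 f(11,7)=44 f(11,9)=10 f(11,11)=1
t=12: f(12,0)=132 f(12,2)=297 f(12,4)=275 f(12,6)=154 f(12,8)=54 f(12,10)=11 f(12,12)=1
t=13: f(13,1)=429 f(13,3)=572 f(13,5)=429 f(13,7)=208 f(13,9)=65 f(13,11)=12 f(13,13)=1
t=14: f(14,0)=429 f(14,2)=1001 f(14,4)=1001 f(14,6)=637 f(14,8)=273 f(14,10)=77 f(14,12)=13 f(14,14)=1
t=15: f(15,1)=1430 f(15,3)=2002 f(15,5)=1638 f(15,7)=910 f(15,9)=350 f(15,11)=90 f(15,13)=14 f(15,15)=1
t=16: f(16,0)=1430 f(16,2)=3432 f(16,4)=3640 f(16,6)=2548 f(16,8)=1260 f(16,10)=440 f(16,12)=104 f(16,14)=15 f(16,16)=1
t=17: f(17,1)=4862 f(17,3)=7072 f(17,5)=6188 f(17,7)=3808 f(17,9)=1700 f(17,11)=544 f(17,13)=119 f(17,15)=16 f(17,17)=1
Σ_s f(17,s) = 24310
P = 24310/131072 = 12155/65536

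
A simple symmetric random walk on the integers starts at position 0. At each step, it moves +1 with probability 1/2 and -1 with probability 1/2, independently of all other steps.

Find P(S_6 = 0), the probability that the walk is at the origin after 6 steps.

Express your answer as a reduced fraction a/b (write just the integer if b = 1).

To return to 0 after 6 steps: need exactly 3 steps of +1 and 3 of -1.
Favorable paths: C(6,3) = 20
Total paths: 2^6 = 64
P = 20/64 = 5/16

Answer: 5/16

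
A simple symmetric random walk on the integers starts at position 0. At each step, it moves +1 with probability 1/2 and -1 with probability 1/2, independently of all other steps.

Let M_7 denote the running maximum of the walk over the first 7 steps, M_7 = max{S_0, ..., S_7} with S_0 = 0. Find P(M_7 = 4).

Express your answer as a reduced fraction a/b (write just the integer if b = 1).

Let M_7 = max(S_0,...,S_7). Use the reflection principle: for j ≥ 1, #{paths with M_7 ≥ j} = #{S_7 ≥ j} + #{S_7 ≥ j+1}.
By reflection, #{M_7 ≥ 4} = #{S_7 ≥ 4} + #{S_7 ≥ 5} = 8 + 8 = 16.
#{M_7 ≥ 5} = #{S_7 ≥ 5} + #{S_7 ≥ 6} = 8 + 1 = 9.
#{M_7 = 4} = 16 - 9 = 7.
P(M_7 = 4) = 7/128 = 7/128

Answer: 7/128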